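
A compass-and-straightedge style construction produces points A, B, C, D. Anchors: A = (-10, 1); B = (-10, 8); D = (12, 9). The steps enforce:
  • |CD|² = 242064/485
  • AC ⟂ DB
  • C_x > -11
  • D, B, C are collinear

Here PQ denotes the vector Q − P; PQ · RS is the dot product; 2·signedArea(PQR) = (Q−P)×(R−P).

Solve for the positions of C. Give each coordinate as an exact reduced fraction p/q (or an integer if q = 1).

C = (-5004/485, 3873/485)

1. C_x = -5004/485  [D, B, C are collinear ∩ AC ⟂ DB]
2. C_y = 3873/485  [D, B, C are collinear ∩ AC ⟂ DB]
   → C = (-5004/485, 3873/485)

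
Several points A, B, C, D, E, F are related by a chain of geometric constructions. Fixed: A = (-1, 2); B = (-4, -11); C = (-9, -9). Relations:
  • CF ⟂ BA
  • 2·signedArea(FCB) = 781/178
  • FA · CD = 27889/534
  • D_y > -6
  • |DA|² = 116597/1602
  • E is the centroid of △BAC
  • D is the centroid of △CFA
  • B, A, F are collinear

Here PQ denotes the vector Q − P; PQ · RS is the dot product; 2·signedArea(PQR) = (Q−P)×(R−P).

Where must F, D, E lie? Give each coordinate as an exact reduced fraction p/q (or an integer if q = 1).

D = (-2459/534, -3061/534)
E = (-14/3, -6)
F = (-679/178, -1815/178)

1. F_x = -679/178  [B, A, F are collinear ∩ CF ⟂ BA]
2. F_y = -1815/178  [B, A, F are collinear ∩ CF ⟂ BA]
   → F = (-679/178, -1815/178)
3. D_x = -2459/534  [D is the centroid of △CFA]
4. D_y = -3061/534  [D is the centroid of △CFA]
   → D = (-2459/534, -3061/534)
5. E_x = -14/3  [E is the centroid of △BAC]
6. E_y = -6  [E is the centroid of △BAC]
   → E = (-14/3, -6)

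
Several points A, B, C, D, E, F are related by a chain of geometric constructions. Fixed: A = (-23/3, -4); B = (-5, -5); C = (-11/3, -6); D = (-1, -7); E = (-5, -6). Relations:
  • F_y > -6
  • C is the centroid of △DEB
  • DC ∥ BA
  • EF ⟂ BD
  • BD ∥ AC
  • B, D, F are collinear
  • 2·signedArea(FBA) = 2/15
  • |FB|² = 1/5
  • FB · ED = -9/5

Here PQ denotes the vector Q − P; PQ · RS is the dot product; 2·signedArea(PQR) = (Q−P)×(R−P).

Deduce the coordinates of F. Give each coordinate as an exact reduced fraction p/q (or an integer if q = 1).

F = (-23/5, -26/5)

1. F_x = -23/5  [B, D, F are collinear ∩ EF ⟂ BD]
2. F_y = -26/5  [B, D, F are collinear ∩ EF ⟂ BD]
   → F = (-23/5, -26/5)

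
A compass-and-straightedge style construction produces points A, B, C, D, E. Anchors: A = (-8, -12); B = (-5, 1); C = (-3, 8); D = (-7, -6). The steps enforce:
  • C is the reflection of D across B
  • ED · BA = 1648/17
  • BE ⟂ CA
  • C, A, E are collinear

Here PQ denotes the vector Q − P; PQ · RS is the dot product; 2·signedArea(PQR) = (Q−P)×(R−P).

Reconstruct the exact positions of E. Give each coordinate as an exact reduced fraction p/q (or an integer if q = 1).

1. E_x = -81/17  [C, A, E are collinear ∩ BE ⟂ CA]
2. E_y = 16/17  [C, A, E are collinear ∩ BE ⟂ CA]
   → E = (-81/17, 16/17)

E = (-81/17, 16/17)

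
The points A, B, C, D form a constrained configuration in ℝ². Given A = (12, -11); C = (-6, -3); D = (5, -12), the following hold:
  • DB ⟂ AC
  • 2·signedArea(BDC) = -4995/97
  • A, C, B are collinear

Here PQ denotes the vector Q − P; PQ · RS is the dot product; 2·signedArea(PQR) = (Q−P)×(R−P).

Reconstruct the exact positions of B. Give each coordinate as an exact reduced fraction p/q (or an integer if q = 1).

B = (633/97, -831/97)

1. B_x = 633/97  [A, C, B are collinear ∩ DB ⟂ AC]
2. B_y = -831/97  [A, C, B are collinear ∩ DB ⟂ AC]
   → B = (633/97, -831/97)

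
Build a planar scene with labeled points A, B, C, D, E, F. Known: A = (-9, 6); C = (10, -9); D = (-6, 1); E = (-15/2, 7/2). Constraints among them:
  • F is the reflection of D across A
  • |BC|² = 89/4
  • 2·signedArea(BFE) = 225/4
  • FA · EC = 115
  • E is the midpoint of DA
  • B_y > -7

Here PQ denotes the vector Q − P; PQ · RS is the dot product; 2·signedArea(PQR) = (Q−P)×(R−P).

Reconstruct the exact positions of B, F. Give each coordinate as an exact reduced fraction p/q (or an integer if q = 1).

B = (6, -13/2)
F = (-12, 11)

1. F_x = -12  [F is the reflection of D across A]
2. F_y = 11  [F is the reflection of D across A]
   → F = (-12, 11)
3. B_x = 6  [line 15/2·x + 9/2·y + -63/4 = 0 ∩ |BC|² = 89/4]
4. B_y = -13/2  [line 15/2·x + 9/2·y + -63/4 = 0 ∩ |BC|² = 89/4]
   → B = (6, -13/2)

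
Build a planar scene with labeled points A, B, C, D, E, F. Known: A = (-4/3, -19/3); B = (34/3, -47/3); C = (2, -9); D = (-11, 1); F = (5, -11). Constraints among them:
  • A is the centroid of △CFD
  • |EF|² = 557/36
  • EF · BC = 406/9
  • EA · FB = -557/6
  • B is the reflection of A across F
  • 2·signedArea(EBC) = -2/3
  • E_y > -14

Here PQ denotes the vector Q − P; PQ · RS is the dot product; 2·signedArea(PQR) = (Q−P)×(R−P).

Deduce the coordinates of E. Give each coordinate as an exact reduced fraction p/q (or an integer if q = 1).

E = (49/6, -40/3)

1. E_x = 49/6  [2·signedArea(EBC) = -2/3 ∩ EA · FB = -557/6]
2. E_y = -40/3  [2·signedArea(EBC) = -2/3 ∩ EA · FB = -557/6]
   → E = (49/6, -40/3)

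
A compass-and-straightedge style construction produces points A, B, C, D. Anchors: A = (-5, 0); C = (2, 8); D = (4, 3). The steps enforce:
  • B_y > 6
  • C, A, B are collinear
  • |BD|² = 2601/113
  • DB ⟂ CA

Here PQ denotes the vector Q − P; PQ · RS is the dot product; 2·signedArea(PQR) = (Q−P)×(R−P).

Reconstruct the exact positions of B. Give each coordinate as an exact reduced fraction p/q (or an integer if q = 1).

1. B_x = 44/113  [C, A, B are collinear ∩ DB ⟂ CA]
2. B_y = 696/113  [C, A, B are collinear ∩ DB ⟂ CA]
   → B = (44/113, 696/113)

B = (44/113, 696/113)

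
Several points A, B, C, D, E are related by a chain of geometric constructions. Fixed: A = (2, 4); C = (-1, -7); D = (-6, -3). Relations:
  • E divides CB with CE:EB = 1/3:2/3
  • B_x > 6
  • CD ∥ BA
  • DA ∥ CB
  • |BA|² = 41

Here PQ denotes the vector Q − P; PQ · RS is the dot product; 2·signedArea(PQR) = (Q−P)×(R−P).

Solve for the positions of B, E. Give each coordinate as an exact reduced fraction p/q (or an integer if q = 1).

1. B_x = 7  [CD ∥ BA ∩ DA ∥ CB]
2. B_y = 0  [CD ∥ BA ∩ DA ∥ CB]
   → B = (7, 0)
3. E_x = 5/3  [E divides CB with CE:EB = 1/3:2/3]
4. E_y = -14/3  [E divides CB with CE:EB = 1/3:2/3]
   → E = (5/3, -14/3)

B = (7, 0)
E = (5/3, -14/3)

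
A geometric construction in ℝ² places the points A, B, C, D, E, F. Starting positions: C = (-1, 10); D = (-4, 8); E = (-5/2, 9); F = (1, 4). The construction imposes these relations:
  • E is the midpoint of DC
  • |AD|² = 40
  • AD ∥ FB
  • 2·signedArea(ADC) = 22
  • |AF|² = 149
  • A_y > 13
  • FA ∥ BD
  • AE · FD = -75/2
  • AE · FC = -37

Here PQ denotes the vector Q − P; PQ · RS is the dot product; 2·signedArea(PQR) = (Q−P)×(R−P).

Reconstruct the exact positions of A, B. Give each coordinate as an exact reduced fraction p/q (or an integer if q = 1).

A = (-6, 14)
B = (3, -2)

1. A_x = -6  [AE · FD = -75/2 ∩ AE · FC = -37]
2. A_y = 14  [AE · FD = -75/2 ∩ AE · FC = -37]
   → A = (-6, 14)
3. B_x = 3  [FA ∥ BD ∩ AD ∥ FB]
4. B_y = -2  [FA ∥ BD ∩ AD ∥ FB]
   → B = (3, -2)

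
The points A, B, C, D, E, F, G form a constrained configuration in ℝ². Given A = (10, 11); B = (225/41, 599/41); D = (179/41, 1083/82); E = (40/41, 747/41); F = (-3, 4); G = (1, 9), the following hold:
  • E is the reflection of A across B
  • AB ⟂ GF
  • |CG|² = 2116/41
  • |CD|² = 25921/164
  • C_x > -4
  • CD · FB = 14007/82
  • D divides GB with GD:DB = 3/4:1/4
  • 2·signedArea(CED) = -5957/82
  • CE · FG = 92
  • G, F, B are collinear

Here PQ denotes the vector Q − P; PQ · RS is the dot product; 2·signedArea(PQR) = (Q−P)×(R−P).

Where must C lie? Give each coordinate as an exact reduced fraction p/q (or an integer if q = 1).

C = (-143/41, 139/41)

1. C_x = -143/41  [CE · FG = 92 ∩ 2·signedArea(CED) = -5957/82]
2. C_y = 139/41  [CE · FG = 92 ∩ 2·signedArea(CED) = -5957/82]
   → C = (-143/41, 139/41)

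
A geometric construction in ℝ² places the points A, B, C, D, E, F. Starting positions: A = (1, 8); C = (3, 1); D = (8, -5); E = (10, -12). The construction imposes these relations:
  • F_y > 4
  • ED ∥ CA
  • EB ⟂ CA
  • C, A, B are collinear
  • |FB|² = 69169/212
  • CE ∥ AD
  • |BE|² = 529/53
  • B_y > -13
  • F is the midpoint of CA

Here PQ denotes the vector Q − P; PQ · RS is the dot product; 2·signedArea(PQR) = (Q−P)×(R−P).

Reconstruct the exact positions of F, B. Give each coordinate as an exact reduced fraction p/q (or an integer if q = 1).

1. F_x = 2  [F is the midpoint of CA]
2. F_y = 9/2  [F is the midpoint of CA]
   → F = (2, 9/2)
3. B_x = 369/53  [C, A, B are collinear ∩ EB ⟂ CA]
4. B_y = -682/53  [C, A, B are collinear ∩ EB ⟂ CA]
   → B = (369/53, -682/53)

B = (369/53, -682/53)
F = (2, 9/2)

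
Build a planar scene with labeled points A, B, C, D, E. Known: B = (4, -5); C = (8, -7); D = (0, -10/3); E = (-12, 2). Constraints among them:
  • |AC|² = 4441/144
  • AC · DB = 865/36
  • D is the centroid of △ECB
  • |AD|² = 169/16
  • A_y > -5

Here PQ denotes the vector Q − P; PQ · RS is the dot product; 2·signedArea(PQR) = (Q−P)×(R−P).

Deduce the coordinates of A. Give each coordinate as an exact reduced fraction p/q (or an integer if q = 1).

1. A_x = 3  [line -4·x + 5/3·y + 707/36 = 0 ∩ |AC|² = 4441/144]
2. A_y = -55/12  [line -4·x + 5/3·y + 707/36 = 0 ∩ |AC|² = 4441/144]
   → A = (3, -55/12)

A = (3, -55/12)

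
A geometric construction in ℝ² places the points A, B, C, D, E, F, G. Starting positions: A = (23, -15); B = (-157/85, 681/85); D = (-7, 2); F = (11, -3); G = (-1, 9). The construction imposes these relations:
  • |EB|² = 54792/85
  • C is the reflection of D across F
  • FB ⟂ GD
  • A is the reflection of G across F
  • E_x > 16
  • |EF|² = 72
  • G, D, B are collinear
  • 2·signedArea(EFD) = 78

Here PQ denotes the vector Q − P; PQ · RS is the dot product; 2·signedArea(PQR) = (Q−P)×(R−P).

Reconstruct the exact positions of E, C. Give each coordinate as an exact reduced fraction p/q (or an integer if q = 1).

C = (29, -8)
E = (17, -9)

1. E_x = 17  [line -5·x + -18·y + -77 = 0 ∩ |EB|² = 54792/85]
2. E_y = -9  [line -5·x + -18·y + -77 = 0 ∩ |EB|² = 54792/85]
   → E = (17, -9)
3. C_x = 29  [C is the reflection of D across F]
4. C_y = -8  [C is the reflection of D across F]
   → C = (29, -8)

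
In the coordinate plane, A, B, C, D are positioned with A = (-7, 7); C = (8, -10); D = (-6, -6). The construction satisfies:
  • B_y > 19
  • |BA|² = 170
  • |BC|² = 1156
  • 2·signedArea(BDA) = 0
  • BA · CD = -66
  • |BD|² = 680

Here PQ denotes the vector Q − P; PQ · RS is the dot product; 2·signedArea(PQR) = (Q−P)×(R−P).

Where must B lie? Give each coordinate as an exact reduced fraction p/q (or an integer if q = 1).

1. B_x = -8  [2·signedArea(BDA) = 0 ∩ BA · CD = -66]
2. B_y = 20  [2·signedArea(BDA) = 0 ∩ BA · CD = -66]
   → B = (-8, 20)

B = (-8, 20)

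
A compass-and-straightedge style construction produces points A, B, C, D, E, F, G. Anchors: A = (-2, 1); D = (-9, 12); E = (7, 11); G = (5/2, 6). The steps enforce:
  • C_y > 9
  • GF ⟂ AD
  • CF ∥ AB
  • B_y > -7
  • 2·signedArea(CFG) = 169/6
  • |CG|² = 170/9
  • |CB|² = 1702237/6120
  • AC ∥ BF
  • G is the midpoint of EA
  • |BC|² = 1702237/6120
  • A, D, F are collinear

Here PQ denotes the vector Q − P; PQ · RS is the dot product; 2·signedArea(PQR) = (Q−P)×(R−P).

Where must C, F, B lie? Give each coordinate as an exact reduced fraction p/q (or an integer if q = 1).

1. F_x = -1009/340  [A, D, F are collinear ∩ GF ⟂ AD]
2. F_y = 857/340  [A, D, F are collinear ∩ GF ⟂ AD]
   → F = (-1009/340, 857/340)
3. C_x = 1/6  [line -1183/340·x + 1859/340·y + -106639/2040 = 0 ∩ |CG|² = 170/9]
4. C_y = 29/3  [line -1183/340·x + 1859/340·y + -106639/2040 = 0 ∩ |CG|² = 170/9]
   → C = (1/6, 29/3)
5. B_x = -5237/1020  [AC ∥ BF ∩ CF ∥ AB]
6. B_y = -6269/1020  [AC ∥ BF ∩ CF ∥ AB]
   → B = (-5237/1020, -6269/1020)

B = (-5237/1020, -6269/1020)
C = (1/6, 29/3)
F = (-1009/340, 857/340)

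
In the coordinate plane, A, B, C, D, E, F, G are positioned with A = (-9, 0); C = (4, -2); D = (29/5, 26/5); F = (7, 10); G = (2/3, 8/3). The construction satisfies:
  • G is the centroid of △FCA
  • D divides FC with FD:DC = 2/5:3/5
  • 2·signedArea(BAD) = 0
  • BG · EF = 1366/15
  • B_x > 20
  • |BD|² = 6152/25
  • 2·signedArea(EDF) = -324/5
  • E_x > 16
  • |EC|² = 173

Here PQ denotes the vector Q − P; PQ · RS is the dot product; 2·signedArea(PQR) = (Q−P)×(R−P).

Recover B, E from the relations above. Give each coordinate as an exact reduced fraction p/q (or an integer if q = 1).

1. B_x = 103/5  [line -26/5·x + 74/5·y + -234/5 = 0 ∩ |BD|² = 6152/25]
2. B_y = 52/5  [line -26/5·x + 74/5·y + -234/5 = 0 ∩ |BD|² = 6152/25]
   → B = (103/5, 52/5)
3. E_x = 17  [2·signedArea(EDF) = -324/5 ∩ BG · EF = 1366/15]
4. E_y = -4  [2·signedArea(EDF) = -324/5 ∩ BG · EF = 1366/15]
   → E = (17, -4)

B = (103/5, 52/5)
E = (17, -4)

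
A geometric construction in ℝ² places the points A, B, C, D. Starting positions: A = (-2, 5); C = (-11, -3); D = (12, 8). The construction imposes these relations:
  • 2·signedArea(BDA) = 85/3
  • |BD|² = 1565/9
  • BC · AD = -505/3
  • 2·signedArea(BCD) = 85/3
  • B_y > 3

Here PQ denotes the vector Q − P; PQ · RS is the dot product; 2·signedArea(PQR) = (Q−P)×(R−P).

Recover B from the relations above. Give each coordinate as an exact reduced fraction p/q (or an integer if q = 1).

B = (-1/3, 10/3)

1. B_x = -1/3  [2·signedArea(BCD) = 85/3 ∩ BC · AD = -505/3]
2. B_y = 10/3  [2·signedArea(BCD) = 85/3 ∩ BC · AD = -505/3]
   → B = (-1/3, 10/3)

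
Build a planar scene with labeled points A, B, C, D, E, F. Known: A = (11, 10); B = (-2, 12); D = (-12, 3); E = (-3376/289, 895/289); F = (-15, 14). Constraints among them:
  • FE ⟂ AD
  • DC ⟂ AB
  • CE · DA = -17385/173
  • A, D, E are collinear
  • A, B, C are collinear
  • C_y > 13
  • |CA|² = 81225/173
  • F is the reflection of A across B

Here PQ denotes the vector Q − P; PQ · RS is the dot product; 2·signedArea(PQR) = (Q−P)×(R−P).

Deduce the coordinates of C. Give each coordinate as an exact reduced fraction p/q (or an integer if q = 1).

C = (-1802/173, 2300/173)

1. C_x = -1802/173  [A, B, C are collinear ∩ DC ⟂ AB]
2. C_y = 2300/173  [A, B, C are collinear ∩ DC ⟂ AB]
   → C = (-1802/173, 2300/173)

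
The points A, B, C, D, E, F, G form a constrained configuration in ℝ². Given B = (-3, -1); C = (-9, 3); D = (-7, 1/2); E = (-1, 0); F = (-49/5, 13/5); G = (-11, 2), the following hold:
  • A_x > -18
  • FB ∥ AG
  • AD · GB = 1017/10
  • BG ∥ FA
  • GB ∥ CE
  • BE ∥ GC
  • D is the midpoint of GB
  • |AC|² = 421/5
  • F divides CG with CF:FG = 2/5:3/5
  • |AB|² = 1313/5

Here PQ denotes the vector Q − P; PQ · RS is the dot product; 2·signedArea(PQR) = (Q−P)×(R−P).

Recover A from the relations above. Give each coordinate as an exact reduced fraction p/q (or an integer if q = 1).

1. A_x = -89/5  [FB ∥ AG ∩ BG ∥ FA]
2. A_y = 28/5  [FB ∥ AG ∩ BG ∥ FA]
   → A = (-89/5, 28/5)

A = (-89/5, 28/5)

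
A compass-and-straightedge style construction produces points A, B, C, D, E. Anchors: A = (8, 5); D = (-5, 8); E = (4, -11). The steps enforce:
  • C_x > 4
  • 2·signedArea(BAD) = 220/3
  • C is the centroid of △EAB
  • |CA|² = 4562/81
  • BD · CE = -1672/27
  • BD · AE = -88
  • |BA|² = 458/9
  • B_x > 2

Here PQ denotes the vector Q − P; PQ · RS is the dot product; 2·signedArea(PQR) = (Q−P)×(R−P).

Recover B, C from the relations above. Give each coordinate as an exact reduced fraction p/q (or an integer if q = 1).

1. B_x = 7/3  [BD · AE = -88 ∩ 2·signedArea(BAD) = 220/3]
2. B_y = 2/3  [BD · AE = -88 ∩ 2·signedArea(BAD) = 220/3]
   → B = (7/3, 2/3)
3. C_x = 43/9  [C is the centroid of △EAB]
4. C_y = -16/9  [C is the centroid of △EAB]
   → C = (43/9, -16/9)

B = (7/3, 2/3)
C = (43/9, -16/9)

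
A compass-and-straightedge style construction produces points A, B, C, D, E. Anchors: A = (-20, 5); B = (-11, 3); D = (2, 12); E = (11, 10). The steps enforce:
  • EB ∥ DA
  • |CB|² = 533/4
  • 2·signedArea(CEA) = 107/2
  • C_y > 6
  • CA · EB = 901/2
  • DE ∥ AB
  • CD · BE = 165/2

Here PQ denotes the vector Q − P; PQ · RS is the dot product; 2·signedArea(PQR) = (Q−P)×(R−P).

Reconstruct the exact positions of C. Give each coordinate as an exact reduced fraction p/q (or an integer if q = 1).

1. C_x = 0  [CD · BE = 165/2 ∩ 2·signedArea(CEA) = 107/2]
2. C_y = 13/2  [CD · BE = 165/2 ∩ 2·signedArea(CEA) = 107/2]
   → C = (0, 13/2)

C = (0, 13/2)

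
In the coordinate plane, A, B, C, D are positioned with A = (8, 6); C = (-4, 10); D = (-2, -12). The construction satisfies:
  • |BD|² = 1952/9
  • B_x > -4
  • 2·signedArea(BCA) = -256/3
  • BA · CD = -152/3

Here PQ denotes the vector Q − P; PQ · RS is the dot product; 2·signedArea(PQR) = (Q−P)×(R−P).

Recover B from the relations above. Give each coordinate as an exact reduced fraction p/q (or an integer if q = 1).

1. B_x = -10/3  [BA · CD = -152/3 ∩ 2·signedArea(BCA) = -256/3]
2. B_y = 8/3  [BA · CD = -152/3 ∩ 2·signedArea(BCA) = -256/3]
   → B = (-10/3, 8/3)

B = (-10/3, 8/3)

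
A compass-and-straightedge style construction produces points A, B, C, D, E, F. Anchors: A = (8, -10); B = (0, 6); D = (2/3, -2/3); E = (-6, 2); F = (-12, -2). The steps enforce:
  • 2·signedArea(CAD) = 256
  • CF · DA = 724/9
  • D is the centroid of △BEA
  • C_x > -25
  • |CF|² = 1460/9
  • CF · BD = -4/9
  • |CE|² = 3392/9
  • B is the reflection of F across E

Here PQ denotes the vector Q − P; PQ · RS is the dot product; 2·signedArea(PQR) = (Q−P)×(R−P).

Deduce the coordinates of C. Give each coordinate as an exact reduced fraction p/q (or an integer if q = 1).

1. C_x = -74/3  [2·signedArea(CAD) = 256 ∩ CF · BD = -4/9]
2. C_y = -10/3  [2·signedArea(CAD) = 256 ∩ CF · BD = -4/9]
   → C = (-74/3, -10/3)

C = (-74/3, -10/3)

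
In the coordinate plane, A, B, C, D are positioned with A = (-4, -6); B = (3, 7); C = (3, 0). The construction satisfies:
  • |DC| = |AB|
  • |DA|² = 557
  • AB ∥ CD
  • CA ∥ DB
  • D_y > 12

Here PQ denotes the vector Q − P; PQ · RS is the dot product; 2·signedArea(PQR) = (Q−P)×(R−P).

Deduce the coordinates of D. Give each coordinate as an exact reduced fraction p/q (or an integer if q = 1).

D = (10, 13)

1. D_x = 10  [CA ∥ DB ∩ AB ∥ CD]
2. D_y = 13  [CA ∥ DB ∩ AB ∥ CD]
   → D = (10, 13)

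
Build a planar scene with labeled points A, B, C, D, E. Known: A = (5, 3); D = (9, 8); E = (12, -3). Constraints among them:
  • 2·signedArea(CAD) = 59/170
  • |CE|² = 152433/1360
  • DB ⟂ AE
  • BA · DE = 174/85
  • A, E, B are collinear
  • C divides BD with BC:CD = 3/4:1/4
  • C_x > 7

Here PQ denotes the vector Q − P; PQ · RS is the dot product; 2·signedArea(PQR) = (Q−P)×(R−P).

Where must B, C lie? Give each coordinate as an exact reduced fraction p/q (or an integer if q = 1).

B = (411/85, 267/85)
C = (1353/170, 2307/340)

1. B_x = 411/85  [A, E, B are collinear ∩ DB ⟂ AE]
2. B_y = 267/85  [A, E, B are collinear ∩ DB ⟂ AE]
   → B = (411/85, 267/85)
3. C_x = 1353/170  [C divides BD with BC:CD = 3/4:1/4]
4. C_y = 2307/340  [C divides BD with BC:CD = 3/4:1/4]
   → C = (1353/170, 2307/340)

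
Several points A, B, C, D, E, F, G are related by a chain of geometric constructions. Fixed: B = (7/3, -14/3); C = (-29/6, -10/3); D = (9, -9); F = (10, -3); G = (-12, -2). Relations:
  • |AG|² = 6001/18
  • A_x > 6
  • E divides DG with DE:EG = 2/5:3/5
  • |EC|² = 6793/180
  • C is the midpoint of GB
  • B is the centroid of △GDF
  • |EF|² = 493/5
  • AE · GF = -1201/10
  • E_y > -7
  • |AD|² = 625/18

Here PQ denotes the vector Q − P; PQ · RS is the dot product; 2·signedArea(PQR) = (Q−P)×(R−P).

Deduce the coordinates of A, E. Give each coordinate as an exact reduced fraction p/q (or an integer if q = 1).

1. E_x = 3/5  [E divides DG with DE:EG = 2/5:3/5]
2. E_y = -31/5  [E divides DG with DE:EG = 2/5:3/5]
   → E = (3/5, -31/5)
3. A_x = 37/6  [line -22·x + 1·y + 279/2 = 0 ∩ |AD|² = 625/18]
4. A_y = -23/6  [line -22·x + 1·y + 279/2 = 0 ∩ |AD|² = 625/18]
   → A = (37/6, -23/6)

A = (37/6, -23/6)
E = (3/5, -31/5)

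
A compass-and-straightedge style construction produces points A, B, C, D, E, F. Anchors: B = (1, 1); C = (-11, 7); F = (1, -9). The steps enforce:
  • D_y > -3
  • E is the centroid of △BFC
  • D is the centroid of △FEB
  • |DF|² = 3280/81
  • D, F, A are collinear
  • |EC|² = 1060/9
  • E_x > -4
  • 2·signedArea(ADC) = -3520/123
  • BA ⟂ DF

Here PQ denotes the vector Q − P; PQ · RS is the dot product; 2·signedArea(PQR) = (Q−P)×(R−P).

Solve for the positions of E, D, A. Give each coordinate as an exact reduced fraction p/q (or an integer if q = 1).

A = (-43/41, 23/41)
D = (-1/3, -25/9)
E = (-3, -1/3)

1. E_x = -3  [E is the centroid of △BFC]
2. E_y = -1/3  [E is the centroid of △BFC]
   → E = (-3, -1/3)
3. D_x = -1/3  [D is the centroid of △FEB]
4. D_y = -25/9  [D is the centroid of △FEB]
   → D = (-1/3, -25/9)
5. A_x = -43/41  [D, F, A are collinear ∩ BA ⟂ DF]
6. A_y = 23/41  [D, F, A are collinear ∩ BA ⟂ DF]
   → A = (-43/41, 23/41)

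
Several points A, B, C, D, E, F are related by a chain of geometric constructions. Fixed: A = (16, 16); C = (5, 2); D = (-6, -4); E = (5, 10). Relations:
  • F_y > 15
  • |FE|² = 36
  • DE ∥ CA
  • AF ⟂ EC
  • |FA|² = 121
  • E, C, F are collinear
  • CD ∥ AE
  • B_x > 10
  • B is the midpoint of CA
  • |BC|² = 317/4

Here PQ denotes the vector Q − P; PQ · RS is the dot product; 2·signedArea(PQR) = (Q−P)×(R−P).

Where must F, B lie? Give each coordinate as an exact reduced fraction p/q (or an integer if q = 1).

B = (21/2, 9)
F = (5, 16)

1. F_x = 5  [E, C, F are collinear ∩ AF ⟂ EC]
2. F_y = 16  [E, C, F are collinear ∩ AF ⟂ EC]
   → F = (5, 16)
3. B_x = 21/2  [B is the midpoint of CA]
4. B_y = 9  [B is the midpoint of CA]
   → B = (21/2, 9)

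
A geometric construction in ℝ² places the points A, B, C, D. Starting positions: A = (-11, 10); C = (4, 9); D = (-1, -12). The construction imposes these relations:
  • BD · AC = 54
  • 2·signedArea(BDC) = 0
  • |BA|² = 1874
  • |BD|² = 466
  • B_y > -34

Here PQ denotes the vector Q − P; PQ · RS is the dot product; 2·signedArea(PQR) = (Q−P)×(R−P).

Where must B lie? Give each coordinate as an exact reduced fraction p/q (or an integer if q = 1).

B = (-6, -33)

1. B_x = -6  [2·signedArea(BDC) = 0 ∩ BD · AC = 54]
2. B_y = -33  [2·signedArea(BDC) = 0 ∩ BD · AC = 54]
   → B = (-6, -33)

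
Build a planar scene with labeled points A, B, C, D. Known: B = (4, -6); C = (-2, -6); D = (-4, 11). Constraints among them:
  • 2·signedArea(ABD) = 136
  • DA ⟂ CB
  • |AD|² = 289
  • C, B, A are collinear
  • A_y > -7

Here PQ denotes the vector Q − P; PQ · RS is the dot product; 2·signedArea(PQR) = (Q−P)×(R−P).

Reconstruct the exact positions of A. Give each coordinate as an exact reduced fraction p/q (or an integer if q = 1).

1. A_x = -4  [C, B, A are collinear ∩ DA ⟂ CB]
2. A_y = -6  [C, B, A are collinear ∩ DA ⟂ CB]
   → A = (-4, -6)

A = (-4, -6)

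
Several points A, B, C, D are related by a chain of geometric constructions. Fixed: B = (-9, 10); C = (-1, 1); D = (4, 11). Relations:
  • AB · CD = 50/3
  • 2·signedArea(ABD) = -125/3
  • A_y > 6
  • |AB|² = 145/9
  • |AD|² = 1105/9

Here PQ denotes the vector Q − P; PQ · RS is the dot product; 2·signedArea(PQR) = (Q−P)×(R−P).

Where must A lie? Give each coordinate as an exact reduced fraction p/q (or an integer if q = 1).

1. A_x = -19/3  [2·signedArea(ABD) = -125/3 ∩ AB · CD = 50/3]
2. A_y = 7  [2·signedArea(ABD) = -125/3 ∩ AB · CD = 50/3]
   → A = (-19/3, 7)

A = (-19/3, 7)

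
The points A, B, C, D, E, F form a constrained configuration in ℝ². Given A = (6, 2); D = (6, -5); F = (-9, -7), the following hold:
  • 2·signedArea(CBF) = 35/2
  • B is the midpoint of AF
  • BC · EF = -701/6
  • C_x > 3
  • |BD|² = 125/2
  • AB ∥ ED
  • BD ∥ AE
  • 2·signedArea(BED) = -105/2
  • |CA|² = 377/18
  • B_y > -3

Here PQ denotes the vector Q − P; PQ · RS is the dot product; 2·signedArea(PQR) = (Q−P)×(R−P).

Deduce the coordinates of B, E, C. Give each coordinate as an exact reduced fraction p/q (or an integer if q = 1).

B = (-3/2, -5/2)
C = (7/2, -11/6)
E = (27/2, -1/2)

1. B_x = -3/2  [B is the midpoint of AF]
2. B_y = -5/2  [B is the midpoint of AF]
   → B = (-3/2, -5/2)
3. E_x = 27/2  [AB ∥ ED ∩ BD ∥ AE]
4. E_y = -1/2  [AB ∥ ED ∩ BD ∥ AE]
   → E = (27/2, -1/2)
5. C_x = 7/2  [2·signedArea(CBF) = 35/2 ∩ BC · EF = -701/6]
6. C_y = -11/6  [2·signedArea(CBF) = 35/2 ∩ BC · EF = -701/6]
   → C = (7/2, -11/6)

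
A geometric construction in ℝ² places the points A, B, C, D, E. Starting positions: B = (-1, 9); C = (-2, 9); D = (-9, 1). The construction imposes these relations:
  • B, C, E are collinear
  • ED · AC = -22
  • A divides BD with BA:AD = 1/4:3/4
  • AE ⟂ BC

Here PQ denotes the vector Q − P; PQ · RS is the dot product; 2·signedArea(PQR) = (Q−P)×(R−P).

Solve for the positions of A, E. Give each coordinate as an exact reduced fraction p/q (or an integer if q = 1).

A = (-3, 7)
E = (-3, 9)

1. A_x = -3  [A divides BD with BA:AD = 1/4:3/4]
2. A_y = 7  [A divides BD with BA:AD = 1/4:3/4]
   → A = (-3, 7)
3. E_x = -3  [B, C, E are collinear ∩ AE ⟂ BC]
4. E_y = 9  [B, C, E are collinear ∩ AE ⟂ BC]
   → E = (-3, 9)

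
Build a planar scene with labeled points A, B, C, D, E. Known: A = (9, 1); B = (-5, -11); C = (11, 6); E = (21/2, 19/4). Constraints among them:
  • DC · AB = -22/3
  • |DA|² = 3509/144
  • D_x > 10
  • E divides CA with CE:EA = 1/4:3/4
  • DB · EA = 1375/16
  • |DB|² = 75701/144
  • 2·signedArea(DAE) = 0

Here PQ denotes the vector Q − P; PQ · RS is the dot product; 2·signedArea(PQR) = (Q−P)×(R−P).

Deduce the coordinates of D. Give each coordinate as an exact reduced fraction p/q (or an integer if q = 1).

1. D_x = 65/6  [2·signedArea(DAE) = 0 ∩ DB · EA = 1375/16]
2. D_y = 67/12  [2·signedArea(DAE) = 0 ∩ DB · EA = 1375/16]
   → D = (65/6, 67/12)

D = (65/6, 67/12)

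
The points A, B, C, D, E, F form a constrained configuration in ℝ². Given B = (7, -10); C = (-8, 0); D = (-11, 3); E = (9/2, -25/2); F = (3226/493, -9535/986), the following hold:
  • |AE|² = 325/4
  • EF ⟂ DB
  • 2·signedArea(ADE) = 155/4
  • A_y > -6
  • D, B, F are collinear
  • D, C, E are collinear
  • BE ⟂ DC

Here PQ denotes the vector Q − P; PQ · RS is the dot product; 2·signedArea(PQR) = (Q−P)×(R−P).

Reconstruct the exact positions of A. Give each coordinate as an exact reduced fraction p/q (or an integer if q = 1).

1. A_x = -1/2  [line 31/2·x + 31/2·y + 341/4 = 0 ∩ |AE|² = 325/4]
2. A_y = -5  [line 31/2·x + 31/2·y + 341/4 = 0 ∩ |AE|² = 325/4]
   → A = (-1/2, -5)

A = (-1/2, -5)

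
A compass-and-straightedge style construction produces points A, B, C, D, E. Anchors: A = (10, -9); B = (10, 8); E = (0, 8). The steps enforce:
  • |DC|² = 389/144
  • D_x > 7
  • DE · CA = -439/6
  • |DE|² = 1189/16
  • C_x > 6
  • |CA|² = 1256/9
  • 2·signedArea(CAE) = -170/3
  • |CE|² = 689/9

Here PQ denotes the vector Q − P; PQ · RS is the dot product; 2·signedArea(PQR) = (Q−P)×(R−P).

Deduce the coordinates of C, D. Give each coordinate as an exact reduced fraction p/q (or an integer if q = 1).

C = (20/3, 7/3)
D = (15/2, 15/4)

1. C_x = 20/3  [line -17·x + -10·y + 410/3 = 0 ∩ |CE|² = 689/9]
2. C_y = 7/3  [line -17·x + -10·y + 410/3 = 0 ∩ |CE|² = 689/9]
   → C = (20/3, 7/3)
3. D_x = 15/2  [line -10/3·x + 34/3·y + -35/2 = 0 ∩ |DE|² = 1189/16]
4. D_y = 15/4  [line -10/3·x + 34/3·y + -35/2 = 0 ∩ |DE|² = 1189/16]
   → D = (15/2, 15/4)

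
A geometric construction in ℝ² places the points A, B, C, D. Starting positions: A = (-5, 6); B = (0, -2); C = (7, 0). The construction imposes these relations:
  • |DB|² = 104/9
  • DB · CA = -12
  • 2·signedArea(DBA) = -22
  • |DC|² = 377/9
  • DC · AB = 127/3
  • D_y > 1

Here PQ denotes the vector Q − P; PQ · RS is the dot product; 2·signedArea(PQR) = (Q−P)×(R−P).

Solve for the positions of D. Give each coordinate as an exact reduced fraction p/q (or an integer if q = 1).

D = (2/3, 4/3)

1. D_x = 2/3  [DC · AB = 127/3 ∩ DB · CA = -12]
2. D_y = 4/3  [DC · AB = 127/3 ∩ DB · CA = -12]
   → D = (2/3, 4/3)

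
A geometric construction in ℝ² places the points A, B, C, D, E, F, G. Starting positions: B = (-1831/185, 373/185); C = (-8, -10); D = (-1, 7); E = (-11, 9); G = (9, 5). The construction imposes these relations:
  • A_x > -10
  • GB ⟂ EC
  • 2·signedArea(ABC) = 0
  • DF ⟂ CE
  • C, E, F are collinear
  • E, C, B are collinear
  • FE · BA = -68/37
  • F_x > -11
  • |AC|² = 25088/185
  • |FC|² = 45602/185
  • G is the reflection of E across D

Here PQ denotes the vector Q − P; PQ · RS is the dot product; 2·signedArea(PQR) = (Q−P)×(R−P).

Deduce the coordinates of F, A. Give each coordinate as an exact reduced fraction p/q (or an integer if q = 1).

1. F_x = -1933/185  [C, E, F are collinear ∩ DF ⟂ CE]
2. F_y = 1019/185  [C, E, F are collinear ∩ DF ⟂ CE]
   → F = (-1933/185, 1019/185)
3. A_x = -1816/185  [2·signedArea(ABC) = 0 ∩ FE · BA = -68/37]
4. A_y = 278/185  [2·signedArea(ABC) = 0 ∩ FE · BA = -68/37]
   → A = (-1816/185, 278/185)

A = (-1816/185, 278/185)
F = (-1933/185, 1019/185)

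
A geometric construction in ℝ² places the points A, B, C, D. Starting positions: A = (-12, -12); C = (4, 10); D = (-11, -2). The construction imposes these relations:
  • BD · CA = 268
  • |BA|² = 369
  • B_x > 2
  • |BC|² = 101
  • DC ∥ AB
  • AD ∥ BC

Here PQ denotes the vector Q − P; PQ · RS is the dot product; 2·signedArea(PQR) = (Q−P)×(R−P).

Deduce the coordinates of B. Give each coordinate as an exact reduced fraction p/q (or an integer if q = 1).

B = (3, 0)

1. B_x = 3  [AD ∥ BC ∩ DC ∥ AB]
2. B_y = 0  [AD ∥ BC ∩ DC ∥ AB]
   → B = (3, 0)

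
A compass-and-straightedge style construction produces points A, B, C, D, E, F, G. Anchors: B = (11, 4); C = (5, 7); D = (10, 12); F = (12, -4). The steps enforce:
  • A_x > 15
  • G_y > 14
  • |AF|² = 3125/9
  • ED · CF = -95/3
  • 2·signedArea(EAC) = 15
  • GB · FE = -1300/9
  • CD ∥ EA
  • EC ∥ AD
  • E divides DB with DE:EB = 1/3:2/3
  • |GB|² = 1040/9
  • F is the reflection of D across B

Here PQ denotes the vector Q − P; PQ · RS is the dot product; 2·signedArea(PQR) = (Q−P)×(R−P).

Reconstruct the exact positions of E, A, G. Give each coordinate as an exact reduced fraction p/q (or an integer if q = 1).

1. E_x = 31/3  [E divides DB with DE:EB = 1/3:2/3]
2. E_y = 28/3  [E divides DB with DE:EB = 1/3:2/3]
   → E = (31/3, 28/3)
3. A_x = 46/3  [EC ∥ AD ∩ CD ∥ EA]
4. A_y = 43/3  [EC ∥ AD ∩ CD ∥ EA]
   → A = (46/3, 43/3)
5. G_x = 29/3  [line 5/3·x + -40/3·y + 1615/9 = 0 ∩ |GB|² = 1040/9]
6. G_y = 44/3  [line 5/3·x + -40/3·y + 1615/9 = 0 ∩ |GB|² = 1040/9]
   → G = (29/3, 44/3)

A = (46/3, 43/3)
E = (31/3, 28/3)
G = (29/3, 44/3)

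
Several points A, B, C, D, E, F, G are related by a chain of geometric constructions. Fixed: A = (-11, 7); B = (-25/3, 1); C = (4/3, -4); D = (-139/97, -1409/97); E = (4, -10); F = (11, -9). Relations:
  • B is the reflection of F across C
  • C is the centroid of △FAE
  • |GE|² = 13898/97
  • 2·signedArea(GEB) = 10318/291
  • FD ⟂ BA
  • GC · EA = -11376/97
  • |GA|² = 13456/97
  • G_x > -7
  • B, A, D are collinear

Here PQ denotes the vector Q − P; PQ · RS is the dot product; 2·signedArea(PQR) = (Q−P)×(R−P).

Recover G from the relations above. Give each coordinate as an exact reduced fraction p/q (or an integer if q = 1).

1. G_x = -603/97  [2·signedArea(GEB) = 10318/291 ∩ GC · EA = -11376/97]
2. G_y = -365/97  [2·signedArea(GEB) = 10318/291 ∩ GC · EA = -11376/97]
   → G = (-603/97, -365/97)

G = (-603/97, -365/97)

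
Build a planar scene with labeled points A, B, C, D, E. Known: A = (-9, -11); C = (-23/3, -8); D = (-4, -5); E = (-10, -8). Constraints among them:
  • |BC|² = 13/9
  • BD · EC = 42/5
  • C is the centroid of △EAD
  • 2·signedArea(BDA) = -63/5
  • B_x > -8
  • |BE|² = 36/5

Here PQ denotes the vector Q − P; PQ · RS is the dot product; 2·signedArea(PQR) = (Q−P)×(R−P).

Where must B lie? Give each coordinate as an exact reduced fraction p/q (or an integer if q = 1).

B = (-38/5, -34/5)

1. B_x = -38/5  [2·signedArea(BDA) = -63/5 ∩ BD · EC = 42/5]
2. B_y = -34/5  [2·signedArea(BDA) = -63/5 ∩ BD · EC = 42/5]
   → B = (-38/5, -34/5)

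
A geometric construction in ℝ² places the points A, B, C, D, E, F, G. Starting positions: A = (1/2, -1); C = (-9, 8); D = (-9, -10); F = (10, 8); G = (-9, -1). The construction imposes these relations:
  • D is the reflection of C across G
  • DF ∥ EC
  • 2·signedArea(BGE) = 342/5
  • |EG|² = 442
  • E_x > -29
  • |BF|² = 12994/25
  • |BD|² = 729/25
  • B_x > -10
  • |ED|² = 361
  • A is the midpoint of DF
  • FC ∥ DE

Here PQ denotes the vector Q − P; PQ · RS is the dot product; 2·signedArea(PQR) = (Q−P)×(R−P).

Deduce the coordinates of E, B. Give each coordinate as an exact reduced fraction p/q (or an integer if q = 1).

B = (-9, -23/5)
E = (-28, -10)

1. E_x = -28  [DF ∥ EC ∩ FC ∥ DE]
2. E_y = -10  [DF ∥ EC ∩ FC ∥ DE]
   → E = (-28, -10)
3. B_x = -9  [line 9·x + -19·y + -32/5 = 0 ∩ |BD|² = 729/25]
4. B_y = -23/5  [line 9·x + -19·y + -32/5 = 0 ∩ |BD|² = 729/25]
   → B = (-9, -23/5)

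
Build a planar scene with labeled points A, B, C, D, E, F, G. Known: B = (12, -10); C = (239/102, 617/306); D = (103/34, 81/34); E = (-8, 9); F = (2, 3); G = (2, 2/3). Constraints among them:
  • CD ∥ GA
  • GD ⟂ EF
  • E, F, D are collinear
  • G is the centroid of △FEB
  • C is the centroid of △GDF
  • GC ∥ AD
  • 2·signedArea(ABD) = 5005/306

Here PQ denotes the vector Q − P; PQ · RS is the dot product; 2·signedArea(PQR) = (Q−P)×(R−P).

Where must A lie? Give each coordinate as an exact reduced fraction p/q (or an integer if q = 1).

A = (137/51, 158/153)

1. A_x = 137/51  [GC ∥ AD ∩ CD ∥ GA]
2. A_y = 158/153  [GC ∥ AD ∩ CD ∥ GA]
   → A = (137/51, 158/153)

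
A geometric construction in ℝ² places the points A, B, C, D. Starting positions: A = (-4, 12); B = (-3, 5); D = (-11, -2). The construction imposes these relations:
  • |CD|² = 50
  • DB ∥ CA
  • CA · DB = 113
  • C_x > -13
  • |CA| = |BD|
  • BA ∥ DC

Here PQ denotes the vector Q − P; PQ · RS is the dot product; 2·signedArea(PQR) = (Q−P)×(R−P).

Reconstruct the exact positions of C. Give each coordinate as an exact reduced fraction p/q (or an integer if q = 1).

C = (-12, 5)

1. C_x = -12  [DB ∥ CA ∩ BA ∥ DC]
2. C_y = 5  [DB ∥ CA ∩ BA ∥ DC]
   → C = (-12, 5)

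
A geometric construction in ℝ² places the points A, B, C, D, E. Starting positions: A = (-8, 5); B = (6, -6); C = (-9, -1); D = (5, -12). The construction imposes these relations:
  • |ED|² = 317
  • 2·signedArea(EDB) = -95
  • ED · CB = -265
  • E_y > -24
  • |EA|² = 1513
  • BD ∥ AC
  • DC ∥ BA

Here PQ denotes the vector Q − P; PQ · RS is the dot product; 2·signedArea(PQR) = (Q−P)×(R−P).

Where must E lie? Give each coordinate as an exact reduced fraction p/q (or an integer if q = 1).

1. E_x = 19  [2·signedArea(EDB) = -95 ∩ ED · CB = -265]
2. E_y = -23  [2·signedArea(EDB) = -95 ∩ ED · CB = -265]
   → E = (19, -23)

E = (19, -23)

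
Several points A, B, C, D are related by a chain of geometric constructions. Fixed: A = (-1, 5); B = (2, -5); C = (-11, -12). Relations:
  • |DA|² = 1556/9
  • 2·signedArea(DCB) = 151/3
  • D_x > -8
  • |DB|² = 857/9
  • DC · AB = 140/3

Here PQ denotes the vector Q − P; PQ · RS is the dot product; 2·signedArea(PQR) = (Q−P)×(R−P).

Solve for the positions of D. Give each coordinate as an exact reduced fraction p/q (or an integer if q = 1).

1. D_x = -23/3  [DC · AB = 140/3 ∩ 2·signedArea(DCB) = 151/3]
2. D_y = -19/3  [DC · AB = 140/3 ∩ 2·signedArea(DCB) = 151/3]
   → D = (-23/3, -19/3)

D = (-23/3, -19/3)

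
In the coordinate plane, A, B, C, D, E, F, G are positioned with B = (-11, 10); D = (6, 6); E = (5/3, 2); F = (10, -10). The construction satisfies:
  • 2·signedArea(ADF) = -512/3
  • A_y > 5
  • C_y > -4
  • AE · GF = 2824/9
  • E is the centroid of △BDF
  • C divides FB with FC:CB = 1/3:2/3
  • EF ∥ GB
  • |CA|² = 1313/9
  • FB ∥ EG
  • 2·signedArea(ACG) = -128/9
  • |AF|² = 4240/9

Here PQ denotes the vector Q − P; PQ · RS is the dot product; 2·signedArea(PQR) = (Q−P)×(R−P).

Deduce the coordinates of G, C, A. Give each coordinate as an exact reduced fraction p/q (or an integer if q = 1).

A = (-14/3, 6)
C = (3, -10/3)
G = (-58/3, 22)

1. G_x = -58/3  [EF ∥ GB ∩ FB ∥ EG]
2. G_y = 22  [EF ∥ GB ∩ FB ∥ EG]
   → G = (-58/3, 22)
3. C_x = 3  [C divides FB with FC:CB = 1/3:2/3]
4. C_y = -10/3  [C divides FB with FC:CB = 1/3:2/3]
   → C = (3, -10/3)
5. A_x = -14/3  [2·signedArea(ADF) = -512/3 ∩ 2·signedArea(ACG) = -128/9]
6. A_y = 6  [2·signedArea(ADF) = -512/3 ∩ 2·signedArea(ACG) = -128/9]
   → A = (-14/3, 6)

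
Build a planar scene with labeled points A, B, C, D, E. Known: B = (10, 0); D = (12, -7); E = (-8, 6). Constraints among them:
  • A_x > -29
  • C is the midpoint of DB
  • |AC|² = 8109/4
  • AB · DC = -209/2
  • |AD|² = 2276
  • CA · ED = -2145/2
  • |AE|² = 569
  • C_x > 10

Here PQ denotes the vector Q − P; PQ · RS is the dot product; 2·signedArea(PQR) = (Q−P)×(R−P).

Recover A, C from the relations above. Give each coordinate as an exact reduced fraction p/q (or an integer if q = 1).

A = (-28, 19)
C = (11, -7/2)

1. C_x = 11  [C is the midpoint of DB]
2. C_y = -7/2  [C is the midpoint of DB]
   → C = (11, -7/2)
3. A_x = -28  [AB · DC = -209/2 ∩ CA · ED = -2145/2]
4. A_y = 19  [AB · DC = -209/2 ∩ CA · ED = -2145/2]
   → A = (-28, 19)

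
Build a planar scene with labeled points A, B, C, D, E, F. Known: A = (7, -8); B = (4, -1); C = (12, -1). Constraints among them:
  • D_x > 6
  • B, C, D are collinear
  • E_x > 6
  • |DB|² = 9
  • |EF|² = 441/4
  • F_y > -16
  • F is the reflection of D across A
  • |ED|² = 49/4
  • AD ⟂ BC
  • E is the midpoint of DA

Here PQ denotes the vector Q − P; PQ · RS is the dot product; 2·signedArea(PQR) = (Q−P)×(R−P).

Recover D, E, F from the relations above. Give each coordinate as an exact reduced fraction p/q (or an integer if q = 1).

D = (7, -1)
E = (7, -9/2)
F = (7, -15)

1. D_x = 7  [B, C, D are collinear ∩ AD ⟂ BC]
2. D_y = -1  [B, C, D are collinear ∩ AD ⟂ BC]
   → D = (7, -1)
3. E_x = 7  [E is the midpoint of DA]
4. E_y = -9/2  [E is the midpoint of DA]
   → E = (7, -9/2)
5. F_x = 7  [F is the reflection of D across A]
6. F_y = -15  [F is the reflection of D across A]
   → F = (7, -15)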